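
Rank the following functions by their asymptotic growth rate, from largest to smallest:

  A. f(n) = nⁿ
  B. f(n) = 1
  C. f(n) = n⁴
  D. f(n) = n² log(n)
A > C > D > B

Comparing growth rates:
A = nⁿ is O(nⁿ)
C = n⁴ is O(n⁴)
D = n² log(n) is O(n² log n)
B = 1 is O(1)

Therefore, the order from fastest to slowest is: A > C > D > B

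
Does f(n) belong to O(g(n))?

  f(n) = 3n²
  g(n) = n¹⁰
True

f(n) = 3n² is O(n²), and g(n) = n¹⁰ is O(n¹⁰).
Since O(n²) ⊆ O(n¹⁰) (f grows no faster than g), f(n) = O(g(n)) is true.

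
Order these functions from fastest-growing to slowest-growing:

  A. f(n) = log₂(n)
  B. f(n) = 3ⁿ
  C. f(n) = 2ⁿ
B > C > A

Comparing growth rates:
B = 3ⁿ is O(3ⁿ)
C = 2ⁿ is O(2ⁿ)
A = log₂(n) is O(log n)

Therefore, the order from fastest to slowest is: B > C > A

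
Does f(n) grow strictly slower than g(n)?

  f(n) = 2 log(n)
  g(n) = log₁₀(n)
False

f(n) = 2 log(n) is O(log n), and g(n) = log₁₀(n) is O(log n).
Since they have the same growth rate, f(n) = o(g(n)) is false.
(f = o(g) requires f to grow strictly slower, not equal.)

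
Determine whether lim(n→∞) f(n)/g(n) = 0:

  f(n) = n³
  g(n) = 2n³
False

f(n) = n³ is O(n³), and g(n) = 2n³ is O(n³).
Since they have the same growth rate, f(n) = o(g(n)) is false.
(f = o(g) requires f to grow strictly slower, not equal.)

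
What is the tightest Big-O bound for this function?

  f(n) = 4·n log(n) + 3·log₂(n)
O(n log n)

The dominant term in 4·n log(n) + 3·log₂(n) is 4·n log(n), which is Θ(n log n).
Lower-order terms (3·log₂(n)) are asymptotically negligible.
Constants are absorbed, so the tightest bound is O(n log n).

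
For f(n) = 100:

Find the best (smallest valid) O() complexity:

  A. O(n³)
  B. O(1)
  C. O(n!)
B

f(n) = 100 is O(1).
All listed options are valid Big-O bounds (upper bounds),
but O(1) is the tightest (smallest valid bound).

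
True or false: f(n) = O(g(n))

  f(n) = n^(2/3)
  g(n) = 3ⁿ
True

f(n) = n^(2/3) is O(n^(2/3)), and g(n) = 3ⁿ is O(3ⁿ).
Since O(n^(2/3)) ⊆ O(3ⁿ) (f grows no faster than g), f(n) = O(g(n)) is true.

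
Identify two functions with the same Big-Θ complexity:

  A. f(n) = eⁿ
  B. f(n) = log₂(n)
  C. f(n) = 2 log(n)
B and C

Examining each function:
  A. eⁿ is O(eⁿ)
  B. log₂(n) is O(log n)
  C. 2 log(n) is O(log n)

Functions B and C both have the same complexity class.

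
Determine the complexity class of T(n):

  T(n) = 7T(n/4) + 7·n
Θ(n^log₄(7))

Master Theorem: a = 7, b = 4, f(n) = 7·n.
Compute the critical exponent d = log₄(7) = 1.404.
Compare f(n) = Θ(n) against n^d:
  k = 1 < d = 1.404, so f(n) = O(n^(d-ε)) — Case 1.
  The recursion cost dominates: T(n) = Θ(n^d) = Θ(n^log₄(7)).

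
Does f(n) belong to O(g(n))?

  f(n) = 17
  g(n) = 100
True

f(n) = 17 and g(n) = 100 are both O(1).
Big-O permits equal growth rates (f ≤ c·g for some c), so f(n) = O(g(n)) is true.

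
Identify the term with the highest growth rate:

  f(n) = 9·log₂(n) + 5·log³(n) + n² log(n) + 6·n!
6·n!

Looking at each term:
  - 9·log₂(n) is O(log n)
  - 5·log³(n) is O(log³ n)
  - n² log(n) is O(n² log n)
  - 6·n! is O(n!)

The term 6·n! (O(n!)) grows fastest and dominates all others.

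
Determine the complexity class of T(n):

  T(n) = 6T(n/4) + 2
Θ(n^log₄(6))

Master Theorem: a = 6, b = 4, f(n) = 2.
Compute the critical exponent d = log₄(6) = 1.292.
Compare f(n) = Θ(1) against n^d:
  k = 0 < d = 1.292, so f(n) = O(n^(d-ε)) — Case 1.
  The recursion cost dominates: T(n) = Θ(n^d) = Θ(n^log₄(6)).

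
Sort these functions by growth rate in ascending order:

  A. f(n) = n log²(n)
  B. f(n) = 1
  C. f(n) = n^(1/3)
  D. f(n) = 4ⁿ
B < C < A < D

Comparing growth rates:
B = 1 is O(1)
C = n^(1/3) is O(n^(1/3))
A = n log²(n) is O(n log² n)
D = 4ⁿ is O(4ⁿ)

Therefore, the order from slowest to fastest is: B < C < A < D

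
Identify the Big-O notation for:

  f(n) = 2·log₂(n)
O(log n)

The dominant term in 2·log₂(n) is 2·log₂(n), which is Θ(log n).
Constants are absorbed, so the tightest bound is O(log n).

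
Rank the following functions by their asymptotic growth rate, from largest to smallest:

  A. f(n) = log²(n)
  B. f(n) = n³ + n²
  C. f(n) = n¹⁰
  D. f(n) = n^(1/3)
C > B > D > A

Comparing growth rates:
C = n¹⁰ is O(n¹⁰)
B = n³ + n² is O(n³)
D = n^(1/3) is O(n^(1/3))
A = log²(n) is O(log² n)

Therefore, the order from fastest to slowest is: C > B > D > A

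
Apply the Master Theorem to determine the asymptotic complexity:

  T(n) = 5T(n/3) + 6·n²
Θ(n²)

Master Theorem: a = 5, b = 3, f(n) = 6·n².
Compute the critical exponent d = log₃(5) = 1.465.
Compare f(n) = Θ(n²) against n^d:
  k = 2 > d = 1.465, so f(n) = Ω(n^(d+ε)) — Case 3.
  Regularity: a·(n/b)^2/n^2 = a/b^2 = 5/9 < 1 ✓.
  The top-level work dominates: T(n) = Θ(f(n)) = Θ(n²).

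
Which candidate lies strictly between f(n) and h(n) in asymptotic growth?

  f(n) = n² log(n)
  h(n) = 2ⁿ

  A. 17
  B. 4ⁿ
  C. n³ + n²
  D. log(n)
C

We need g(n) with n² log(n) = o(g(n)) and g(n) = o(2ⁿ), i.e. O(n² log n) ≺ g ≺ O(2ⁿ).
Check each option:
  A. 17 — O(1) does not grow strictly faster than f(n)
  B. 4ⁿ — O(4ⁿ) does not grow strictly slower than h(n)
  C. n³ + n² — O(n³) is strictly between O(n² log n) and O(2ⁿ) ✓
  D. log(n) — O(log n) does not grow strictly faster than f(n)

Only option C (n³ + n²) lies strictly between.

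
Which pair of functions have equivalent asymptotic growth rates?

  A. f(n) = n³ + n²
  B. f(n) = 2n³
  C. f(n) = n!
A and B

Examining each function:
  A. n³ + n² is O(n³)
  B. 2n³ is O(n³)
  C. n! is O(n!)

Functions A and B both have the same complexity class.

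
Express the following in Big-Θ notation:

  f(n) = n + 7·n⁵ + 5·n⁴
Θ(n⁵)

Order the terms by growth rate: n ≺ 5·n⁴ ≺ 7·n⁵.
The fastest-growing term 7·n⁵ dominates as n → ∞; dropping its constant factor gives Θ(n⁵).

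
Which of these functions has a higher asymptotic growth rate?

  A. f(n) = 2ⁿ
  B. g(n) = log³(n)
A

f(n) = 2ⁿ is O(2ⁿ), while g(n) = log³(n) is O(log³ n).
Since O(2ⁿ) grows faster than O(log³ n), f(n) dominates.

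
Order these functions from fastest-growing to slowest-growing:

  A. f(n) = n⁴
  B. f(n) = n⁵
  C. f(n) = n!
C > B > A

Comparing growth rates:
C = n! is O(n!)
B = n⁵ is O(n⁵)
A = n⁴ is O(n⁴)

Therefore, the order from fastest to slowest is: C > B > A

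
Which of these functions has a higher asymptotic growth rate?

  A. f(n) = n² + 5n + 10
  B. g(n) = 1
A

f(n) = n² + 5n + 10 is O(n²), while g(n) = 1 is O(1).
Since O(n²) grows faster than O(1), f(n) dominates.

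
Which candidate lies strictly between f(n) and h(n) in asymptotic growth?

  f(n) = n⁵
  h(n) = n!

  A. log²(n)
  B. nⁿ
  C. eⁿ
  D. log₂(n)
C

We need g(n) with n⁵ = o(g(n)) and g(n) = o(n!), i.e. O(n⁵) ≺ g ≺ O(n!).
Check each option:
  A. log²(n) — O(log² n) does not grow strictly faster than f(n)
  B. nⁿ — O(nⁿ) does not grow strictly slower than h(n)
  C. eⁿ — O(eⁿ) is strictly between O(n⁵) and O(n!) ✓
  D. log₂(n) — O(log n) does not grow strictly faster than f(n)

Only option C (eⁿ) lies strictly between.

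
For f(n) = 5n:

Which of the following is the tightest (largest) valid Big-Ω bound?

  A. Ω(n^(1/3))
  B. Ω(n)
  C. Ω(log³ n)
B

f(n) = 5n is Ω(n).
All listed options are valid Big-Ω bounds (lower bounds),
but Ω(n) is the tightest (largest valid bound).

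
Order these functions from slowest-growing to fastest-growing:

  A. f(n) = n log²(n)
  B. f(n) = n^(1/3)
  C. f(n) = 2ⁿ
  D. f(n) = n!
B < A < C < D

Comparing growth rates:
B = n^(1/3) is O(n^(1/3))
A = n log²(n) is O(n log² n)
C = 2ⁿ is O(2ⁿ)
D = n! is O(n!)

Therefore, the order from slowest to fastest is: B < A < C < D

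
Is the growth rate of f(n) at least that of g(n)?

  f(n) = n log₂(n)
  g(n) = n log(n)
True

f(n) = n log₂(n) and g(n) = n log(n) are both O(n log n).
Big-Ω permits equal growth rates (f ≥ c·g for some c > 0), so f(n) = Ω(g(n)) is true.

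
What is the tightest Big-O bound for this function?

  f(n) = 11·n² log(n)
O(n² log n)

The dominant term in 11·n² log(n) is 11·n² log(n), which is Θ(n² log n).
Constants are absorbed, so the tightest bound is O(n² log n).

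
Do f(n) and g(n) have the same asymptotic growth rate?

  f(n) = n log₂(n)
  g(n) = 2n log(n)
True

f(n) = n log₂(n) and g(n) = 2n log(n) are both O(n log n).
Since they have the same asymptotic growth rate, f(n) = Θ(g(n)) is true.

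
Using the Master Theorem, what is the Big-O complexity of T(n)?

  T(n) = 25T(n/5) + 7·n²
Θ(n² log n)

Master Theorem: a = 25, b = 5, f(n) = 7·n².
Compute the critical exponent d = log₅(25) = 2.
Compare f(n) = Θ(n²) against n^d:
  k = 2 = d, so f(n) = Θ(n^d) — Case 2.
  Work is balanced across levels: T(n) = Θ(n^d log n) = Θ(n² log n).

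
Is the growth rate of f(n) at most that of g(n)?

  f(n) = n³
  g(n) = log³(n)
False

f(n) = n³ is O(n³), and g(n) = log³(n) is O(log³ n).
Since O(n³) grows faster than O(log³ n), f(n) = O(g(n)) is false.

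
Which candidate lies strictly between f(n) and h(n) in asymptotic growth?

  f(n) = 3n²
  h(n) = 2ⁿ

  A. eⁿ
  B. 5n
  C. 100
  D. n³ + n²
D

We need g(n) with 3n² = o(g(n)) and g(n) = o(2ⁿ), i.e. O(n²) ≺ g ≺ O(2ⁿ).
Check each option:
  A. eⁿ — O(eⁿ) does not grow strictly slower than h(n)
  B. 5n — O(n) does not grow strictly faster than f(n)
  C. 100 — O(1) does not grow strictly faster than f(n)
  D. n³ + n² — O(n³) is strictly between O(n²) and O(2ⁿ) ✓

Only option D (n³ + n²) lies strictly between.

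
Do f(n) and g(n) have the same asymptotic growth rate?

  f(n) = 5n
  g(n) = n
True

f(n) = 5n and g(n) = n are both O(n).
Since they have the same asymptotic growth rate, f(n) = Θ(g(n)) is true.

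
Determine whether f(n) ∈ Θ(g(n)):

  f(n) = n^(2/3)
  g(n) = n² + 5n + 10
False

f(n) = n^(2/3) is O(n^(2/3)), and g(n) = n² + 5n + 10 is O(n²).
Since they have different growth rates, f(n) = Θ(g(n)) is false.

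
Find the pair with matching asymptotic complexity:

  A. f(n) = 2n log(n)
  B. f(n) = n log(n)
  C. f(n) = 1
A and B

Examining each function:
  A. 2n log(n) is O(n log n)
  B. n log(n) is O(n log n)
  C. 1 is O(1)

Functions A and B both have the same complexity class.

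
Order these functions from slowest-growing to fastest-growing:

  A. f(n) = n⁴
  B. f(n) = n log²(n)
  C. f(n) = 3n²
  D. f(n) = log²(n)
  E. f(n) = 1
E < D < B < C < A

Comparing growth rates:
E = 1 is O(1)
D = log²(n) is O(log² n)
B = n log²(n) is O(n log² n)
C = 3n² is O(n²)
A = n⁴ is O(n⁴)

Therefore, the order from slowest to fastest is: E < D < B < C < A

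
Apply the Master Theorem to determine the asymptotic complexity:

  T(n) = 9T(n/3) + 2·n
Θ(n²)

Master Theorem: a = 9, b = 3, f(n) = 2·n.
Compute the critical exponent d = log₃(9) = 2.
Compare f(n) = Θ(n) against n^d:
  k = 1 < d = 2, so f(n) = O(n^(d-ε)) — Case 1.
  The recursion cost dominates: T(n) = Θ(n^d) = Θ(n²).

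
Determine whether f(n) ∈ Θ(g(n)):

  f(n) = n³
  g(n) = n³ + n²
True

f(n) = n³ and g(n) = n³ + n² are both O(n³).
Since they have the same asymptotic growth rate, f(n) = Θ(g(n)) is true.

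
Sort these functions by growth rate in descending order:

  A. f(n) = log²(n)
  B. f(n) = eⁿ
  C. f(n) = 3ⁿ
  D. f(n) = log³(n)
C > B > D > A

Comparing growth rates:
C = 3ⁿ is O(3ⁿ)
B = eⁿ is O(eⁿ)
D = log³(n) is O(log³ n)
A = log²(n) is O(log² n)

Therefore, the order from fastest to slowest is: C > B > D > A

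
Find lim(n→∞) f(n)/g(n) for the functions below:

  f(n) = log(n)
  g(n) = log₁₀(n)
log(10)

Since log(n) and log₁₀(n) have the same growth rate (O(log n)),
the ratio converges to a constant: log(10).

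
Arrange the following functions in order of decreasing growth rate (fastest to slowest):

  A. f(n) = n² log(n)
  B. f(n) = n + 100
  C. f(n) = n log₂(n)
A > C > B

Comparing growth rates:
A = n² log(n) is O(n² log n)
C = n log₂(n) is O(n log n)
B = n + 100 is O(n)

Therefore, the order from fastest to slowest is: A > C > B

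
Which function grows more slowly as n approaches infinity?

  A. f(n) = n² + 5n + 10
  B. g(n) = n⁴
A

f(n) = n² + 5n + 10 is O(n²), while g(n) = n⁴ is O(n⁴).
Since O(n²) grows slower than O(n⁴), f(n) is dominated.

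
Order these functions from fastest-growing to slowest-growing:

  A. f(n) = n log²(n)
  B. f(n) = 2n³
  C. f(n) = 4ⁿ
C > B > A

Comparing growth rates:
C = 4ⁿ is O(4ⁿ)
B = 2n³ is O(n³)
A = n log²(n) is O(n log² n)

Therefore, the order from fastest to slowest is: C > B > A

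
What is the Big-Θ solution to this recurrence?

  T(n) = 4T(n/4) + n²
Θ(n²)

Master Theorem: a = 4, b = 4, f(n) = n².
Compute the critical exponent d = log₄(4) = 1.
Compare f(n) = Θ(n²) against n^d:
  k = 2 > d = 1, so f(n) = Ω(n^(d+ε)) — Case 3.
  Regularity: a·(n/b)^2/n^2 = a/b^2 = 4/16 < 1 ✓.
  The top-level work dominates: T(n) = Θ(f(n)) = Θ(n²).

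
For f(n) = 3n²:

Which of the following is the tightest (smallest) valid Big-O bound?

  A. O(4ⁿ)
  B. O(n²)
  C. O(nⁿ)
B

f(n) = 3n² is O(n²).
All listed options are valid Big-O bounds (upper bounds),
but O(n²) is the tightest (smallest valid bound).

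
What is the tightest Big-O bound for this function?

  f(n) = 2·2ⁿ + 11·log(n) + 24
O(2ⁿ)

The dominant term in 2·2ⁿ + 11·log(n) + 24 is 2·2ⁿ, which is Θ(2ⁿ).
Lower-order terms (11·log(n), 24) are asymptotically negligible.
Constants are absorbed, so the tightest bound is O(2ⁿ).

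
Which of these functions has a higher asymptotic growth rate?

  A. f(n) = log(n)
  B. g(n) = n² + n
B

f(n) = log(n) is O(log n), while g(n) = n² + n is O(n²).
Since O(n²) grows faster than O(log n), g(n) dominates.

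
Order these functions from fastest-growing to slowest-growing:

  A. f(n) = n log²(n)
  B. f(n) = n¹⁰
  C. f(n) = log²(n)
B > A > C

Comparing growth rates:
B = n¹⁰ is O(n¹⁰)
A = n log²(n) is O(n log² n)
C = log²(n) is O(log² n)

Therefore, the order from fastest to slowest is: B > A > C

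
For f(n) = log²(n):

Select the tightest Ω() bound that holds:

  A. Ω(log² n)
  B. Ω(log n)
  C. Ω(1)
A

f(n) = log²(n) is Ω(log² n).
All listed options are valid Big-Ω bounds (lower bounds),
but Ω(log² n) is the tightest (largest valid bound).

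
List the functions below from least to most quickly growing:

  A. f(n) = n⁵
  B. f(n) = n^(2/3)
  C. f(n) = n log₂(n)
B < C < A

Comparing growth rates:
B = n^(2/3) is O(n^(2/3))
C = n log₂(n) is O(n log n)
A = n⁵ is O(n⁵)

Therefore, the order from slowest to fastest is: B < C < A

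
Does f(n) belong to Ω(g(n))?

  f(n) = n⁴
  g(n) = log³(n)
True

f(n) = n⁴ is O(n⁴), and g(n) = log³(n) is O(log³ n).
Since O(n⁴) grows at least as fast as O(log³ n), f(n) = Ω(g(n)) is true.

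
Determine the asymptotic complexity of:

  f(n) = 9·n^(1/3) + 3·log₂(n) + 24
O(n^(1/3))

The dominant term in 9·n^(1/3) + 3·log₂(n) + 24 is 9·n^(1/3), which is Θ(n^(1/3)).
Lower-order terms (3·log₂(n), 24) are asymptotically negligible.
Constants are absorbed, so the tightest bound is O(n^(1/3)).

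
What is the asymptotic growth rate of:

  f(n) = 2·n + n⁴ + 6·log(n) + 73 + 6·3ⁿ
Θ(3ⁿ)

Order the terms by growth rate: 73 ≺ 6·log(n) ≺ 2·n ≺ n⁴ ≺ 6·3ⁿ.
The fastest-growing term 6·3ⁿ dominates as n → ∞; dropping its constant factor gives Θ(3ⁿ).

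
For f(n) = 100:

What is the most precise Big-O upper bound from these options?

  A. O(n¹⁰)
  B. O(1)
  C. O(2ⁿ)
B

f(n) = 100 is O(1).
All listed options are valid Big-O bounds (upper bounds),
but O(1) is the tightest (smallest valid bound).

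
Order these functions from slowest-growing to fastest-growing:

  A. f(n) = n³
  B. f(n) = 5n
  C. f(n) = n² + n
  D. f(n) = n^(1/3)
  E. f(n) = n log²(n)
D < B < E < C < A

Comparing growth rates:
D = n^(1/3) is O(n^(1/3))
B = 5n is O(n)
E = n log²(n) is O(n log² n)
C = n² + n is O(n²)
A = n³ is O(n³)

Therefore, the order from slowest to fastest is: D < B < E < C < A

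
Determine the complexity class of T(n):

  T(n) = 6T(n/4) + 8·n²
Θ(n²)

Master Theorem: a = 6, b = 4, f(n) = 8·n².
Compute the critical exponent d = log₄(6) = 1.292.
Compare f(n) = Θ(n²) against n^d:
  k = 2 > d = 1.292, so f(n) = Ω(n^(d+ε)) — Case 3.
  Regularity: a·(n/b)^2/n^2 = a/b^2 = 6/16 < 1 ✓.
  The top-level work dominates: T(n) = Θ(f(n)) = Θ(n²).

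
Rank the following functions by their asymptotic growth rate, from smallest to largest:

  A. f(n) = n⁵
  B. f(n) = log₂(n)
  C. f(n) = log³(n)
B < C < A

Comparing growth rates:
B = log₂(n) is O(log n)
C = log³(n) is O(log³ n)
A = n⁵ is O(n⁵)

Therefore, the order from slowest to fastest is: B < C < A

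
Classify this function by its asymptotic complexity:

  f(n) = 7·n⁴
O(n⁴)

The dominant term in 7·n⁴ is 7·n⁴, which is Θ(n⁴).
Constants are absorbed, so the tightest bound is O(n⁴).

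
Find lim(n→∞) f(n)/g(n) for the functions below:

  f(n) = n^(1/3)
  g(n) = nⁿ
0

Since n^(1/3) (O(n^(1/3))) grows slower than nⁿ (O(nⁿ)),
the ratio f(n)/g(n) → 0 as n → ∞.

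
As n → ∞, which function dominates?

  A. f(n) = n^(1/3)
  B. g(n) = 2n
B

f(n) = n^(1/3) is O(n^(1/3)), while g(n) = 2n is O(n).
Since O(n) grows faster than O(n^(1/3)), g(n) dominates.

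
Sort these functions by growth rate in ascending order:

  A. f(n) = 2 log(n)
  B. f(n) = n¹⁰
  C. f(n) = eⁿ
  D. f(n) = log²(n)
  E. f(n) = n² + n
A < D < E < B < C

Comparing growth rates:
A = 2 log(n) is O(log n)
D = log²(n) is O(log² n)
E = n² + n is O(n²)
B = n¹⁰ is O(n¹⁰)
C = eⁿ is O(eⁿ)

Therefore, the order from slowest to fastest is: A < D < E < B < C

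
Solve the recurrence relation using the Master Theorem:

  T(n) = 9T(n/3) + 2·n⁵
Θ(n⁵)

Master Theorem: a = 9, b = 3, f(n) = 2·n⁵.
Compute the critical exponent d = log₃(9) = 2.
Compare f(n) = Θ(n⁵) against n^d:
  k = 5 > d = 2, so f(n) = Ω(n^(d+ε)) — Case 3.
  Regularity: a·(n/b)^5/n^5 = a/b^5 = 9/243 < 1 ✓.
  The top-level work dominates: T(n) = Θ(f(n)) = Θ(n⁵).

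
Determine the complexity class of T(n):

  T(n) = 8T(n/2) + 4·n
Θ(n³)

Master Theorem: a = 8, b = 2, f(n) = 4·n.
Compute the critical exponent d = log₂(8) = 3.
Compare f(n) = Θ(n) against n^d:
  k = 1 < d = 3, so f(n) = O(n^(d-ε)) — Case 1.
  The recursion cost dominates: T(n) = Θ(n^d) = Θ(n³).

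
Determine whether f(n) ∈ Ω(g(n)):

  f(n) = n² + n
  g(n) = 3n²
True

f(n) = n² + n and g(n) = 3n² are both O(n²).
Big-Ω permits equal growth rates (f ≥ c·g for some c > 0), so f(n) = Ω(g(n)) is true.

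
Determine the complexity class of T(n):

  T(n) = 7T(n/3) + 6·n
Θ(n^log₃(7))

Master Theorem: a = 7, b = 3, f(n) = 6·n.
Compute the critical exponent d = log₃(7) = 1.771.
Compare f(n) = Θ(n) against n^d:
  k = 1 < d = 1.771, so f(n) = O(n^(d-ε)) — Case 1.
  The recursion cost dominates: T(n) = Θ(n^d) = Θ(n^log₃(7)).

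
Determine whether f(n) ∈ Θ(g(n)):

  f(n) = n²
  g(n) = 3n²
True

f(n) = n² and g(n) = 3n² are both O(n²).
Since they have the same asymptotic growth rate, f(n) = Θ(g(n)) is true.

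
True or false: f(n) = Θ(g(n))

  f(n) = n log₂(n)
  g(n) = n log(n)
True

f(n) = n log₂(n) and g(n) = n log(n) are both O(n log n).
Since they have the same asymptotic growth rate, f(n) = Θ(g(n)) is true.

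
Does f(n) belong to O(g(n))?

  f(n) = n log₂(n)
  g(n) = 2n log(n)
True

f(n) = n log₂(n) and g(n) = 2n log(n) are both O(n log n).
Big-O permits equal growth rates (f ≤ c·g for some c), so f(n) = O(g(n)) is true.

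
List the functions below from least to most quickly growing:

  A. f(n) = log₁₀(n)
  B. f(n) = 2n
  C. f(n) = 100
C < A < B

Comparing growth rates:
C = 100 is O(1)
A = log₁₀(n) is O(log n)
B = 2n is O(n)

Therefore, the order from slowest to fastest is: C < A < B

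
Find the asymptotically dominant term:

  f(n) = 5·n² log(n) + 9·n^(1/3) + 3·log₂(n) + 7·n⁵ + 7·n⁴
7·n⁵

Looking at each term:
  - 5·n² log(n) is O(n² log n)
  - 9·n^(1/3) is O(n^(1/3))
  - 3·log₂(n) is O(log n)
  - 7·n⁵ is O(n⁵)
  - 7·n⁴ is O(n⁴)

The term 7·n⁵ (O(n⁵)) grows fastest and dominates all others.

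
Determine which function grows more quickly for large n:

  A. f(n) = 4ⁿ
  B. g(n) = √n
A

f(n) = 4ⁿ is O(4ⁿ), while g(n) = √n is O(√n).
Since O(4ⁿ) grows faster than O(√n), f(n) dominates.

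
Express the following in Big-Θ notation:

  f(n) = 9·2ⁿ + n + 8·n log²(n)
Θ(2ⁿ)

Order the terms by growth rate: n ≺ 8·n log²(n) ≺ 9·2ⁿ.
The fastest-growing term 9·2ⁿ dominates as n → ∞; dropping its constant factor gives Θ(2ⁿ).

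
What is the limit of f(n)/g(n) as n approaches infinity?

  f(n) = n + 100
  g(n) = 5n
1/5

Since n + 100 and 5n have the same growth rate (O(n)),
the ratio converges to a constant: 1/5.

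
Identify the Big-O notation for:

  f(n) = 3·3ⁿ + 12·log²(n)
O(3ⁿ)

The dominant term in 3·3ⁿ + 12·log²(n) is 3·3ⁿ, which is Θ(3ⁿ).
Lower-order terms (12·log²(n)) are asymptotically negligible.
Constants are absorbed, so the tightest bound is O(3ⁿ).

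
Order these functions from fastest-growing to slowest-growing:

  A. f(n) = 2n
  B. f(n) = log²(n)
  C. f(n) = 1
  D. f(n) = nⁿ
D > A > B > C

Comparing growth rates:
D = nⁿ is O(nⁿ)
A = 2n is O(n)
B = log²(n) is O(log² n)
C = 1 is O(1)

Therefore, the order from fastest to slowest is: D > A > B > C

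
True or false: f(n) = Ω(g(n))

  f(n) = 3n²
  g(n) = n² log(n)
False

f(n) = 3n² is O(n²), and g(n) = n² log(n) is O(n² log n).
Since O(n²) grows slower than O(n² log n), f(n) = Ω(g(n)) is false.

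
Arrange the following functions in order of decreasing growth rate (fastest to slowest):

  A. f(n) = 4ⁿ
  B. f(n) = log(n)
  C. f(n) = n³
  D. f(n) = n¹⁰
A > D > C > B

Comparing growth rates:
A = 4ⁿ is O(4ⁿ)
D = n¹⁰ is O(n¹⁰)
C = n³ is O(n³)
B = log(n) is O(log n)

Therefore, the order from fastest to slowest is: A > D > C > B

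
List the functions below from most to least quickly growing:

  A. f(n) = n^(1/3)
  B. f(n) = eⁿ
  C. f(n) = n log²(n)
B > C > A

Comparing growth rates:
B = eⁿ is O(eⁿ)
C = n log²(n) is O(n log² n)
A = n^(1/3) is O(n^(1/3))

Therefore, the order from fastest to slowest is: B > C > A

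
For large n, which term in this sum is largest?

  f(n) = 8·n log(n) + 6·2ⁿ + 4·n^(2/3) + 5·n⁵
6·2ⁿ

Looking at each term:
  - 8·n log(n) is O(n log n)
  - 6·2ⁿ is O(2ⁿ)
  - 4·n^(2/3) is O(n^(2/3))
  - 5·n⁵ is O(n⁵)

The term 6·2ⁿ (O(2ⁿ)) grows fastest and dominates all others.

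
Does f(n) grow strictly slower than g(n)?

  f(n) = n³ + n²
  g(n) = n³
False

f(n) = n³ + n² is O(n³), and g(n) = n³ is O(n³).
Since they have the same growth rate, f(n) = o(g(n)) is false.
(f = o(g) requires f to grow strictly slower, not equal.)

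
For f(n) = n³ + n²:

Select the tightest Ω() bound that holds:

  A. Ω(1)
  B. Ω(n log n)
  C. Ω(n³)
C

f(n) = n³ + n² is Ω(n³).
All listed options are valid Big-Ω bounds (lower bounds),
but Ω(n³) is the tightest (largest valid bound).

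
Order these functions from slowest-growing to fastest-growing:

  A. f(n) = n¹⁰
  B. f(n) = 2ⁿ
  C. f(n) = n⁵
C < A < B

Comparing growth rates:
C = n⁵ is O(n⁵)
A = n¹⁰ is O(n¹⁰)
B = 2ⁿ is O(2ⁿ)

Therefore, the order from slowest to fastest is: C < A < B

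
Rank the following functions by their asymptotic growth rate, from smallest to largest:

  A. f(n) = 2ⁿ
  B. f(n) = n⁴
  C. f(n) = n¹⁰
B < C < A

Comparing growth rates:
B = n⁴ is O(n⁴)
C = n¹⁰ is O(n¹⁰)
A = 2ⁿ is O(2ⁿ)

Therefore, the order from slowest to fastest is: B < C < A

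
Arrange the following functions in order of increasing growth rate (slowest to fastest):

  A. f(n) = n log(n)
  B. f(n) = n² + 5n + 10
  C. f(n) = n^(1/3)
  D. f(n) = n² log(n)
C < A < B < D

Comparing growth rates:
C = n^(1/3) is O(n^(1/3))
A = n log(n) is O(n log n)
B = n² + 5n + 10 is O(n²)
D = n² log(n) is O(n² log n)

Therefore, the order from slowest to fastest is: C < A < B < D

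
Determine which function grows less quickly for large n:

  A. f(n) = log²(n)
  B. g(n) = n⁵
A

f(n) = log²(n) is O(log² n), while g(n) = n⁵ is O(n⁵).
Since O(log² n) grows slower than O(n⁵), f(n) is dominated.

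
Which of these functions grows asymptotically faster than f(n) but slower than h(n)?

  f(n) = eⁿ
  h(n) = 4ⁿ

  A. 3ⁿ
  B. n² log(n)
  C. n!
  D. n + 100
A

We need g(n) with eⁿ = o(g(n)) and g(n) = o(4ⁿ), i.e. O(eⁿ) ≺ g ≺ O(4ⁿ).
Check each option:
  A. 3ⁿ — O(3ⁿ) is strictly between O(eⁿ) and O(4ⁿ) ✓
  B. n² log(n) — O(n² log n) does not grow strictly faster than f(n)
  C. n! — O(n!) does not grow strictly slower than h(n)
  D. n + 100 — O(n) does not grow strictly faster than f(n)

Only option A (3ⁿ) lies strictly between.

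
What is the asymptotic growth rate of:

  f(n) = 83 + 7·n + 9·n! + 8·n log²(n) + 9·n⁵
Θ(n!)

Order the terms by growth rate: 83 ≺ 7·n ≺ 8·n log²(n) ≺ 9·n⁵ ≺ 9·n!.
The fastest-growing term 9·n! dominates as n → ∞; dropping its constant factor gives Θ(n!).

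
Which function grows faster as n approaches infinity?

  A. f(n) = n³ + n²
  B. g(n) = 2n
A

f(n) = n³ + n² is O(n³), while g(n) = 2n is O(n).
Since O(n³) grows faster than O(n), f(n) dominates.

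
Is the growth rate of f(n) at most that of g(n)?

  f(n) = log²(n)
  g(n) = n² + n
True

f(n) = log²(n) is O(log² n), and g(n) = n² + n is O(n²).
Since O(log² n) ⊆ O(n²) (f grows no faster than g), f(n) = O(g(n)) is true.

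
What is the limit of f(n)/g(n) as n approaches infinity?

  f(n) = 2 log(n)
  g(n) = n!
0

Since 2 log(n) (O(log n)) grows slower than n! (O(n!)),
the ratio f(n)/g(n) → 0 as n → ∞.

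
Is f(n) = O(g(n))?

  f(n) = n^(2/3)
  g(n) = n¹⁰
True

f(n) = n^(2/3) is O(n^(2/3)), and g(n) = n¹⁰ is O(n¹⁰).
Since O(n^(2/3)) ⊆ O(n¹⁰) (f grows no faster than g), f(n) = O(g(n)) is true.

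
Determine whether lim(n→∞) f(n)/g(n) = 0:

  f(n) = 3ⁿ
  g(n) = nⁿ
True

f(n) = 3ⁿ is O(3ⁿ), and g(n) = nⁿ is O(nⁿ).
Since O(3ⁿ) grows strictly slower than O(nⁿ), f(n) = o(g(n)) is true.
This means lim(n→∞) f(n)/g(n) = 0.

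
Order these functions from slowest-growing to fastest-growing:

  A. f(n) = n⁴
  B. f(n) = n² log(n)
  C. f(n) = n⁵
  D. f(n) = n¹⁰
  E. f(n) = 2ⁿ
B < A < C < D < E

Comparing growth rates:
B = n² log(n) is O(n² log n)
A = n⁴ is O(n⁴)
C = n⁵ is O(n⁵)
D = n¹⁰ is O(n¹⁰)
E = 2ⁿ is O(2ⁿ)

Therefore, the order from slowest to fastest is: B < A < C < D < E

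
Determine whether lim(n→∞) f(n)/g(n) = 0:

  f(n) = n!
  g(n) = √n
False

f(n) = n! is O(n!), and g(n) = √n is O(√n).
Since O(n!) grows faster than or equal to O(√n), f(n) = o(g(n)) is false.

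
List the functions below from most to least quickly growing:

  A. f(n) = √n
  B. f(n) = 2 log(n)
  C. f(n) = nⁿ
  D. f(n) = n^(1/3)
C > A > D > B

Comparing growth rates:
C = nⁿ is O(nⁿ)
A = √n is O(√n)
D = n^(1/3) is O(n^(1/3))
B = 2 log(n) is O(log n)

Therefore, the order from fastest to slowest is: C > A > D > B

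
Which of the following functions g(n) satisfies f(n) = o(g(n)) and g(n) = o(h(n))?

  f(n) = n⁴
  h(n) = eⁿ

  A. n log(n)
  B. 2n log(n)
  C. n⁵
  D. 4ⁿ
C

We need g(n) with n⁴ = o(g(n)) and g(n) = o(eⁿ), i.e. O(n⁴) ≺ g ≺ O(eⁿ).
Check each option:
  A. n log(n) — O(n log n) does not grow strictly faster than f(n)
  B. 2n log(n) — O(n log n) does not grow strictly faster than f(n)
  C. n⁵ — O(n⁵) is strictly between O(n⁴) and O(eⁿ) ✓
  D. 4ⁿ — O(4ⁿ) does not grow strictly slower than h(n)

Only option C (n⁵) lies strictly between.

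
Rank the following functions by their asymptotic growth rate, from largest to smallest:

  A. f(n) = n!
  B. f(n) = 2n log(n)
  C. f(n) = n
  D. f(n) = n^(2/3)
A > B > C > D

Comparing growth rates:
A = n! is O(n!)
B = 2n log(n) is O(n log n)
C = n is O(n)
D = n^(2/3) is O(n^(2/3))

Therefore, the order from fastest to slowest is: A > B > C > D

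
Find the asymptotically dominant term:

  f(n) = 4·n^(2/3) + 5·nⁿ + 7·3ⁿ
5·nⁿ

Looking at each term:
  - 4·n^(2/3) is O(n^(2/3))
  - 5·nⁿ is O(nⁿ)
  - 7·3ⁿ is O(3ⁿ)

The term 5·nⁿ (O(nⁿ)) grows fastest and dominates all others.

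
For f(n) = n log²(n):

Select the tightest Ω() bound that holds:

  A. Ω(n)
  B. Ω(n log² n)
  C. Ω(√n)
B

f(n) = n log²(n) is Ω(n log² n).
All listed options are valid Big-Ω bounds (lower bounds),
but Ω(n log² n) is the tightest (largest valid bound).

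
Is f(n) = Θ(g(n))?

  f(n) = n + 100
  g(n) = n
True

f(n) = n + 100 and g(n) = n are both O(n).
Since they have the same asymptotic growth rate, f(n) = Θ(g(n)) is true.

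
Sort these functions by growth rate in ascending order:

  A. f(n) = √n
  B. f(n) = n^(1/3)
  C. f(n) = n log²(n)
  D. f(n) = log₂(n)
D < B < A < C

Comparing growth rates:
D = log₂(n) is O(log n)
B = n^(1/3) is O(n^(1/3))
A = √n is O(√n)
C = n log²(n) is O(n log² n)

Therefore, the order from slowest to fastest is: D < B < A < C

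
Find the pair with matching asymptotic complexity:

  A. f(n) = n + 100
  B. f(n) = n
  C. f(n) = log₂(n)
A and B

Examining each function:
  A. n + 100 is O(n)
  B. n is O(n)
  C. log₂(n) is O(log n)

Functions A and B both have the same complexity class.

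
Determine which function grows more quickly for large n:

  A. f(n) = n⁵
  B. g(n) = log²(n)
A

f(n) = n⁵ is O(n⁵), while g(n) = log²(n) is O(log² n).
Since O(n⁵) grows faster than O(log² n), f(n) dominates.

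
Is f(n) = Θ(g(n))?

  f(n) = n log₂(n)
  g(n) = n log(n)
True

f(n) = n log₂(n) and g(n) = n log(n) are both O(n log n).
Since they have the same asymptotic growth rate, f(n) = Θ(g(n)) is true.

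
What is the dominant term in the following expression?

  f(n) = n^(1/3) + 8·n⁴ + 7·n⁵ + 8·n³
7·n⁵

Looking at each term:
  - n^(1/3) is O(n^(1/3))
  - 8·n⁴ is O(n⁴)
  - 7·n⁵ is O(n⁵)
  - 8·n³ is O(n³)

The term 7·n⁵ (O(n⁵)) grows fastest and dominates all others.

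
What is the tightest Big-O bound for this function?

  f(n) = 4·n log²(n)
O(n log² n)

The dominant term in 4·n log²(n) is 4·n log²(n), which is Θ(n log² n).
Constants are absorbed, so the tightest bound is O(n log² n).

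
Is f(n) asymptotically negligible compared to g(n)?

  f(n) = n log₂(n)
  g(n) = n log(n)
False

f(n) = n log₂(n) is O(n log n), and g(n) = n log(n) is O(n log n).
Since they have the same growth rate, f(n) = o(g(n)) is false.
(f = o(g) requires f to grow strictly slower, not equal.)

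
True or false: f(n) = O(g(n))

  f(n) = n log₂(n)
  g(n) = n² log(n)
True

f(n) = n log₂(n) is O(n log n), and g(n) = n² log(n) is O(n² log n).
Since O(n log n) ⊆ O(n² log n) (f grows no faster than g), f(n) = O(g(n)) is true.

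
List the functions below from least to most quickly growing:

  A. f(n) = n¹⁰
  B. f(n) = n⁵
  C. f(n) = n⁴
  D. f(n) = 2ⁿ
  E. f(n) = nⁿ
C < B < A < D < E

Comparing growth rates:
C = n⁴ is O(n⁴)
B = n⁵ is O(n⁵)
A = n¹⁰ is O(n¹⁰)
D = 2ⁿ is O(2ⁿ)
E = nⁿ is O(nⁿ)

Therefore, the order from slowest to fastest is: C < B < A < D < E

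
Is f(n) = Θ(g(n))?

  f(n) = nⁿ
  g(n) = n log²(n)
False

f(n) = nⁿ is O(nⁿ), and g(n) = n log²(n) is O(n log² n).
Since they have different growth rates, f(n) = Θ(g(n)) is false.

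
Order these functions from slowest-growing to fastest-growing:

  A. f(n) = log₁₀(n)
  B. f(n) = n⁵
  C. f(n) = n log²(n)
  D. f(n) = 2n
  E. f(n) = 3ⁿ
A < D < C < B < E

Comparing growth rates:
A = log₁₀(n) is O(log n)
D = 2n is O(n)
C = n log²(n) is O(n log² n)
B = n⁵ is O(n⁵)
E = 3ⁿ is O(3ⁿ)

Therefore, the order from slowest to fastest is: A < D < C < B < E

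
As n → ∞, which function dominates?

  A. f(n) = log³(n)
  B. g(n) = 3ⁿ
B

f(n) = log³(n) is O(log³ n), while g(n) = 3ⁿ is O(3ⁿ).
Since O(3ⁿ) grows faster than O(log³ n), g(n) dominates.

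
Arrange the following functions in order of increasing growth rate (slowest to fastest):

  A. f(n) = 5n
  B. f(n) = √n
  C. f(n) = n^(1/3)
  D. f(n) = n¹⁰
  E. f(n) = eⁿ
C < B < A < D < E

Comparing growth rates:
C = n^(1/3) is O(n^(1/3))
B = √n is O(√n)
A = 5n is O(n)
D = n¹⁰ is O(n¹⁰)
E = eⁿ is O(eⁿ)

Therefore, the order from slowest to fastest is: C < B < A < D < E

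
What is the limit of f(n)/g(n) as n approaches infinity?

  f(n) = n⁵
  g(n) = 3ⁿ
0

Since n⁵ (O(n⁵)) grows slower than 3ⁿ (O(3ⁿ)),
the ratio f(n)/g(n) → 0 as n → ∞.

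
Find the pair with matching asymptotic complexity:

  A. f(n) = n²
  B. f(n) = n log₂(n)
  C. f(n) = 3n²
A and C

Examining each function:
  A. n² is O(n²)
  B. n log₂(n) is O(n log n)
  C. 3n² is O(n²)

Functions A and C both have the same complexity class.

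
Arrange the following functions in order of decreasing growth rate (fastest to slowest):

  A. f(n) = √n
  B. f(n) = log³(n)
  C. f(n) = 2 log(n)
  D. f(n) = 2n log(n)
D > A > B > C

Comparing growth rates:
D = 2n log(n) is O(n log n)
A = √n is O(√n)
B = log³(n) is O(log³ n)
C = 2 log(n) is O(log n)

Therefore, the order from fastest to slowest is: D > A > B > C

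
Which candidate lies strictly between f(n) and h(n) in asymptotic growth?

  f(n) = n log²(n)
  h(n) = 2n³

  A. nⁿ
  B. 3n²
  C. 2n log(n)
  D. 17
B

We need g(n) with n log²(n) = o(g(n)) and g(n) = o(2n³), i.e. O(n log² n) ≺ g ≺ O(n³).
Check each option:
  A. nⁿ — O(nⁿ) does not grow strictly slower than h(n)
  B. 3n² — O(n²) is strictly between O(n log² n) and O(n³) ✓
  C. 2n log(n) — O(n log n) does not grow strictly faster than f(n)
  D. 17 — O(1) does not grow strictly faster than f(n)

Only option B (3n²) lies strictly between.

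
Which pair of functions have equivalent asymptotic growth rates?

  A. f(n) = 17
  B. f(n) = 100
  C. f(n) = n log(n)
A and B

Examining each function:
  A. 17 is O(1)
  B. 100 is O(1)
  C. n log(n) is O(n log n)

Functions A and B both have the same complexity class.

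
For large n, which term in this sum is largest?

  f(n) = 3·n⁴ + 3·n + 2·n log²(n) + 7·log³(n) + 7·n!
7·n!

Looking at each term:
  - 3·n⁴ is O(n⁴)
  - 3·n is O(n)
  - 2·n log²(n) is O(n log² n)
  - 7·log³(n) is O(log³ n)
  - 7·n! is O(n!)

The term 7·n! (O(n!)) grows fastest and dominates all others.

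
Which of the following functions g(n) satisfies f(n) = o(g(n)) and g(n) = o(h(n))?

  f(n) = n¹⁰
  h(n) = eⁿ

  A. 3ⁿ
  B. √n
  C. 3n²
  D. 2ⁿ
D

We need g(n) with n¹⁰ = o(g(n)) and g(n) = o(eⁿ), i.e. O(n¹⁰) ≺ g ≺ O(eⁿ).
Check each option:
  A. 3ⁿ — O(3ⁿ) does not grow strictly slower than h(n)
  B. √n — O(√n) does not grow strictly faster than f(n)
  C. 3n² — O(n²) does not grow strictly faster than f(n)
  D. 2ⁿ — O(2ⁿ) is strictly between O(n¹⁰) and O(eⁿ) ✓

Only option D (2ⁿ) lies strictly between.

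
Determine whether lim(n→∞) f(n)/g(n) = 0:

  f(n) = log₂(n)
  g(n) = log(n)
False

f(n) = log₂(n) is O(log n), and g(n) = log(n) is O(log n).
Since they have the same growth rate, f(n) = o(g(n)) is false.
(f = o(g) requires f to grow strictly slower, not equal.)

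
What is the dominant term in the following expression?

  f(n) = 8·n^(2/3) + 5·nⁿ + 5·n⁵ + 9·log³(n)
5·nⁿ

Looking at each term:
  - 8·n^(2/3) is O(n^(2/3))
  - 5·nⁿ is O(nⁿ)
  - 5·n⁵ is O(n⁵)
  - 9·log³(n) is O(log³ n)

The term 5·nⁿ (O(nⁿ)) grows fastest and dominates all others.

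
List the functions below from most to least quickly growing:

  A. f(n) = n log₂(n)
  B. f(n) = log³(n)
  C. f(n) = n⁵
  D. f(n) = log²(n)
C > A > B > D

Comparing growth rates:
C = n⁵ is O(n⁵)
A = n log₂(n) is O(n log n)
B = log³(n) is O(log³ n)
D = log²(n) is O(log² n)

Therefore, the order from fastest to slowest is: C > A > B > D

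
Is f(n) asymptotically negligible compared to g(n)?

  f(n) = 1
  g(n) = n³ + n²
True

f(n) = 1 is O(1), and g(n) = n³ + n² is O(n³).
Since O(1) grows strictly slower than O(n³), f(n) = o(g(n)) is true.
This means lim(n→∞) f(n)/g(n) = 0.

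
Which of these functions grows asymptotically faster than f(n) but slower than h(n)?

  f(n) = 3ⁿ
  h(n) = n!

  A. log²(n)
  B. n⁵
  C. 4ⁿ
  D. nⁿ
C

We need g(n) with 3ⁿ = o(g(n)) and g(n) = o(n!), i.e. O(3ⁿ) ≺ g ≺ O(n!).
Check each option:
  A. log²(n) — O(log² n) does not grow strictly faster than f(n)
  B. n⁵ — O(n⁵) does not grow strictly faster than f(n)
  C. 4ⁿ — O(4ⁿ) is strictly between O(3ⁿ) and O(n!) ✓
  D. nⁿ — O(nⁿ) does not grow strictly slower than h(n)

Only option C (4ⁿ) lies strictly between.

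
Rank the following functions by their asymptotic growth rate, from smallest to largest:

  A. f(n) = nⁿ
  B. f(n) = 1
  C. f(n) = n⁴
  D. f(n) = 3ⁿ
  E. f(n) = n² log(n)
B < E < C < D < A

Comparing growth rates:
B = 1 is O(1)
E = n² log(n) is O(n² log n)
C = n⁴ is O(n⁴)
D = 3ⁿ is O(3ⁿ)
A = nⁿ is O(nⁿ)

Therefore, the order from slowest to fastest is: B < E < C < D < A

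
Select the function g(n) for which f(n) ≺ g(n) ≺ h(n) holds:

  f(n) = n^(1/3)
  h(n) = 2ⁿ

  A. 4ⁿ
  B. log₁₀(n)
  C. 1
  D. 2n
D

We need g(n) with n^(1/3) = o(g(n)) and g(n) = o(2ⁿ), i.e. O(n^(1/3)) ≺ g ≺ O(2ⁿ).
Check each option:
  A. 4ⁿ — O(4ⁿ) does not grow strictly slower than h(n)
  B. log₁₀(n) — O(log n) does not grow strictly faster than f(n)
  C. 1 — O(1) does not grow strictly faster than f(n)
  D. 2n — O(n) is strictly between O(n^(1/3)) and O(2ⁿ) ✓

Only option D (2n) lies strictly between.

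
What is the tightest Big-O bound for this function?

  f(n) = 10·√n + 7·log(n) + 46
O(√n)

The dominant term in 10·√n + 7·log(n) + 46 is 10·√n, which is Θ(√n).
Lower-order terms (7·log(n), 46) are asymptotically negligible.
Constants are absorbed, so the tightest bound is O(√n).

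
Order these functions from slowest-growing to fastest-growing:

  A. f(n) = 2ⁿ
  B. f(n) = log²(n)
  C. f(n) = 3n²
B < C < A

Comparing growth rates:
B = log²(n) is O(log² n)
C = 3n² is O(n²)
A = 2ⁿ is O(2ⁿ)

Therefore, the order from slowest to fastest is: B < C < A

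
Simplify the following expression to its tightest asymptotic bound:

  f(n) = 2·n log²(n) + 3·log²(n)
Θ(n log² n)

Order the terms by growth rate: 3·log²(n) ≺ 2·n log²(n).
The fastest-growing term 2·n log²(n) dominates as n → ∞; dropping its constant factor gives Θ(n log² n).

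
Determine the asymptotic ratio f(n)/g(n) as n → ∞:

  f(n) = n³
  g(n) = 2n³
1/2

Since n³ and 2n³ have the same growth rate (O(n³)),
the ratio converges to a constant: 1/2.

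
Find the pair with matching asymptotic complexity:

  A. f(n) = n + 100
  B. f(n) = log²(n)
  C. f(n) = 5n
A and C

Examining each function:
  A. n + 100 is O(n)
  B. log²(n) is O(log² n)
  C. 5n is O(n)

Functions A and C both have the same complexity class.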